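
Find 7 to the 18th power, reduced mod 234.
181

Repeated squaring. Binary of 18 = 10010.
7^1 ≡ 7 (mod 234); 7^2 ≡ 49 (mod 234); 7^4 ≡ 61 (mod 234); 7^8 ≡ 211 (mod 234); 7^16 ≡ 61 (mod 234)
7^18 = 7^2 × 7^16 ≡ 181 (mod 234)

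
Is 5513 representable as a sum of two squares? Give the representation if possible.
32² + 67² (a=32, b=67)

Factorization: 5513 = 37 × 149
By Fermat: n is sum of two squares iff every prime p ≡ 3 (mod 4) appears to even power.
All primes ≡ 3 (mod 4) appear to even power.
Search a = 0, 1, 2, … for 5513 - a² a perfect square: first hit at a = 32: 5513 - 1024 = 4489 = 67².
5513 = 32² + 67² = 1024 + 4489 ✓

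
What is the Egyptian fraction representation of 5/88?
1/18 + 1/792

Greedy algorithm:
5/88: ceiling(88/5) = 18, use 1/18
1/792: ceiling(792/1) = 792, use 1/792
Result: 5/88 = 1/18 + 1/792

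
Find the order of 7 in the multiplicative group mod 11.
10

11 is prime, so ord(7) divides φ(11) = 10.
Divisors of 10: 1, 2, 5, 10.
Repeated squaring: 7^1 ≡ 7, 7^2 ≡ 5, 7^4 ≡ 3, 7^8 ≡ 9 (mod 11).
Test 7^d mod 11 for each divisor d in increasing order:
7^1 ≡ 7
7^2 ≡ 5
7^5 = 7^4·7^1 ≡ 10
7^10 = 7^8·7^2 ≡ 1  ← first divisor giving 1
The order is 10.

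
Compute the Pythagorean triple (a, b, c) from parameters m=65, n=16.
(3969, 2080, 4481)

Euclid's formula: a = m² - n², b = 2mn, c = m² + n²
m = 65, n = 16
a = 65² - 16² = 4225 - 256 = 3969
b = 2 × 65 × 16 = 2080
c = 65² + 16² = 4225 + 256 = 4481
Verification: 3969² + 2080² = 15752961 + 4326400 = 20079361 = 4481² ✓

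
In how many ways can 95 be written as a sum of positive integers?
104651419

p(n) counts ways to write n as a sum of positive integers (order ignored).
Euler's pentagonal recurrence: p(k) = p(k-1) + p(k-2) - p(k-5) - p(k-7) + p(k-12) + p(k-15) - ... (offsets j(3j∓1)/2, signs ++--, p(0)=1, p(<0)=0).
DP table for k = 0..94: p(0)=1, p(1)=1, p(2)=2, p(3)=3, p(4)=5, p(5)=7, p(6)=11, p(7)=15, p(8)=22, p(9)=30, p(10)=42, p(11)=56, p(12)=77, p(13)=101, p(14)=135, p(15)=176, p(16)=231, p(17)=297, p(18)=385, p(19)=490, p(20)=627, p(21)=792, p(22)=1002, p(23)=1255, p(24)=1575, p(25)=1958, p(26)=2436, p(27)=3010, p(28)=3718, p(29)=4565, p(30)=5604, p(31)=6842, p(32)=8349, p(33)=10143, p(34)=12310, p(35)=14883, p(36)=17977, p(37)=21637, p(38)=26015, p(39)=31185, p(40)=37338, p(41)=44583, p(42)=53174, p(43)=63261, p(44)=75175, p(45)=89134, p(46)=105558, p(47)=124754, p(48)=147273, p(49)=173525, p(50)=204226, p(51)=239943, p(52)=281589, p(53)=329931, p(54)=386155, p(55)=451276, p(56)=526823, p(57)=614154, p(58)=715220, p(59)=831820, p(60)=966467, p(61)=1121505, p(62)=1300156, p(63)=1505499, p(64)=1741630, p(65)=2012558, p(66)=2323520, p(67)=2679689, p(68)=3087735, p(69)=3554345, p(70)=4087968, p(71)=4697205, p(72)=5392783, p(73)=6185689, p(74)=7089500, p(75)=8118264, p(76)=9289091, p(77)=10619863, p(78)=12132164, p(79)=13848650, p(80)=15796476, p(81)=18004327, p(82)=20506255, p(83)=23338469, p(84)=26543660, p(85)=30167357, p(86)=34262962, p(87)=38887673, p(88)=44108109, p(89)=49995925, p(90)=56634173, p(91)=64112359, p(92)=72533807, p(93)=82010177, p(94)=92669720.
Final step: p(95) = p(94) + p(93) - p(90) - p(88) + p(83) + p(80) - p(73) - p(69) + p(60) + p(55) - p(44) - p(38) + p(25) + p(18) - p(3)
= 92669720 + 82010177 - 56634173 - 44108109 + 23338469 + 15796476 - 6185689 - 3554345 + 966467 + 451276 - 75175 - 26015 + 1958 + 385 - 3
= 104651419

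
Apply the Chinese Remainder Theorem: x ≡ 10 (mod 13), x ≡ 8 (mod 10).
88

Using Chinese Remainder Theorem:
M = 13 × 10 = 130
M1 = 10, M2 = 13
y1 = 10^(-1) mod 13 = 4
y2 = 13^(-1) mod 10 = 7
x = (10×10×4 + 8×13×7) mod 130 = 88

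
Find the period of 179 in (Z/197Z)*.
196

197 is prime, so ord(179) divides φ(197) = 196.
Divisors of 196: 1, 2, 4, 7, 14, 28, 49, 98, 196.
Repeated squaring: 179^1 ≡ 179, 179^2 ≡ 127, 179^4 ≡ 172, 179^8 ≡ 34, 179^16 ≡ 171, 179^32 ≡ 85, 179^64 ≡ 133, 179^128 ≡ 156 (mod 197).
Test 179^d mod 197 for each divisor d in increasing order:
179^1 ≡ 179
179^2 ≡ 127
179^4 ≡ 172
179^7 = 179^4·179^2·179^1 ≡ 20
179^14 = 179^8·179^4·179^2 ≡ 6
179^28 = 179^16·179^8·179^4 ≡ 36
179^49 = 179^32·179^16·179^1 ≡ 183
179^98 = 179^64·179^32·179^2 ≡ 196
179^196 = 179^128·179^64·179^4 ≡ 1  ← first divisor giving 1
The order is 196.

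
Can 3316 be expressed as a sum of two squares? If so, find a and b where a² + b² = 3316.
20² + 54² (a=20, b=54)

Factorization: 3316 = 2^2 × 829
By Fermat: n is sum of two squares iff every prime p ≡ 3 (mod 4) appears to even power.
All primes ≡ 3 (mod 4) appear to even power.
Search a = 0, 1, 2, … for 3316 - a² a perfect square: first hit at a = 20: 3316 - 400 = 2916 = 54².
3316 = 20² + 54² = 400 + 2916 ✓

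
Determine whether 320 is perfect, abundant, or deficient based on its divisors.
abundant

Proper divisors of 320: sum = 1 + 2 + 4 + 5 + 8 + 10 + 16 + 20 + 32 + 40 + 64 + 80 + 160 = 442
Since 442 > 320, 320 is abundant.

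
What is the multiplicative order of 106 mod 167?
166

167 is prime, so ord(106) divides φ(167) = 166.
Divisors of 166: 1, 2, 83, 166.
Repeated squaring: 106^1 ≡ 106, 106^2 ≡ 47, 106^4 ≡ 38, 106^8 ≡ 108, 106^16 ≡ 141, 106^32 ≡ 8, 106^64 ≡ 64, 106^128 ≡ 88 (mod 167).
Test 106^d mod 167 for each divisor d in increasing order:
106^1 ≡ 106
106^2 ≡ 47
106^83 = 106^64·106^16·106^2·106^1 ≡ 166
106^166 = 106^128·106^32·106^4·106^2 ≡ 1  ← first divisor giving 1
The order is 166.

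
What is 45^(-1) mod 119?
82

gcd(45, 119) = 1, so the inverse exists.
Extended Euclidean algorithm on (119, 45):
119 = 2 × 45 + 29  ⟹  29 = (1)·119 + (-2)·45
45 = 1 × 29 + 16  ⟹  16 = (-1)·119 + (3)·45
29 = 1 × 16 + 13  ⟹  13 = (2)·119 + (-5)·45
16 = 1 × 13 + 3  ⟹  3 = (-3)·119 + (8)·45
13 = 4 × 3 + 1  ⟹  1 = (14)·119 + (-37)·45
So (-37)·45 ≡ 1 (mod 119), i.e. 45^(-1) ≡ -37 ≡ 82 (mod 119).
Check: 45 × 82 = 3690 ≡ 1 (mod 119)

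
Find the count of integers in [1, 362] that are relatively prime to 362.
180

362 = 2 × 181
φ(n) = n × ∏(1 - 1/p) for each prime p dividing n
φ(362) = 362 × (1 - 1/2) × (1 - 1/181) = 180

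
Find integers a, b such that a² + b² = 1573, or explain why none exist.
22² + 33² (a=22, b=33)

Factorization: 1573 = 11^2 × 13
By Fermat: n is sum of two squares iff every prime p ≡ 3 (mod 4) appears to even power.
All primes ≡ 3 (mod 4) appear to even power.
Search a = 0, 1, 2, … for 1573 - a² a perfect square: first hit at a = 22: 1573 - 484 = 1089 = 33².
1573 = 22² + 33² = 484 + 1089 ✓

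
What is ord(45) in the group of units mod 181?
45

181 is prime, so ord(45) divides φ(181) = 180.
Divisors of 180: 1, 2, 3, 4, 5, 6, 9, 10, 12, 15, 18, 20, 30, 36, 45, 60, 90, 180.
Repeated squaring: 45^1 ≡ 45, 45^2 ≡ 34, 45^4 ≡ 70, 45^8 ≡ 13, 45^16 ≡ 169, 45^32 ≡ 144, 45^64 ≡ 102, 45^128 ≡ 87 (mod 181).
Test 45^d mod 181 for each divisor d in increasing order:
45^1 ≡ 45
45^2 ≡ 34
45^3 = 45^2·45^1 ≡ 82
45^4 ≡ 70
45^5 = 45^4·45^1 ≡ 73
45^6 = 45^4·45^2 ≡ 27
45^9 = 45^8·45^1 ≡ 42
45^10 = 45^8·45^2 ≡ 80
45^12 = 45^8·45^4 ≡ 5
45^15 = 45^8·45^4·45^2·45^1 ≡ 48
45^18 = 45^16·45^2 ≡ 135
45^20 = 45^16·45^4 ≡ 65
45^30 = 45^16·45^8·45^4·45^2 ≡ 132
45^36 = 45^32·45^4 ≡ 125
45^45 = 45^32·45^8·45^4·45^1 ≡ 1  ← first divisor giving 1
The order is 45.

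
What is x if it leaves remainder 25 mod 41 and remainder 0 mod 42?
1050

Using Chinese Remainder Theorem:
M = 41 × 42 = 1722
M1 = 42, M2 = 41
y1 = 42^(-1) mod 41 = 1
y2 = 41^(-1) mod 42 = 41
x = (25×42×1 + 0×41×41) mod 1722 = 1050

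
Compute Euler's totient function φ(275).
200

275 = 5^2 × 11
φ(n) = n × ∏(1 - 1/p) for each prime p dividing n
φ(275) = 275 × (1 - 1/5) × (1 - 1/11) = 200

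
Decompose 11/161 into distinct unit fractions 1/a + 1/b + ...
1/15 + 1/604 + 1/1458660

Greedy algorithm:
11/161: ceiling(161/11) = 15, use 1/15
4/2415: ceiling(2415/4) = 604, use 1/604
1/1458660: ceiling(1458660/1) = 1458660, use 1/1458660
Result: 11/161 = 1/15 + 1/604 + 1/1458660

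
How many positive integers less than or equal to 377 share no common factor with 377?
336

377 = 13 × 29
φ(n) = n × ∏(1 - 1/p) for each prime p dividing n
φ(377) = 377 × (1 - 1/13) × (1 - 1/29) = 336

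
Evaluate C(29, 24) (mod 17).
10

Using Lucas' theorem:
Write n=29 and k=24 in base 17:
n in base 17: [1, 12]
k in base 17: [1, 7]
C(29,24) mod 17 = ∏ C(n_i, k_i) mod 17
Digit binomials (mod 17): C(1,1) = 1; C(12,7) = 792 ≡ 10
Product: 1 × 10 = 10 ≡ 10 (mod 17)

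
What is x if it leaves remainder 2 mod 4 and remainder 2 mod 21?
2

Using Chinese Remainder Theorem:
M = 4 × 21 = 84
M1 = 21, M2 = 4
y1 = 21^(-1) mod 4 = 1
y2 = 4^(-1) mod 21 = 16
x = (2×21×1 + 2×4×16) mod 84 = 2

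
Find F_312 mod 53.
15

Matrix identity: Q^n = [[F_(n+1), F_n], [F_n, F_(n-1)]] with Q = [[1,1],[1,0]].
n = 312 = 100111000₂. Square-and-multiply, entries mod 53:
Q^1 = [[1,1],[1,0]]
Q^2 = (Q^1)² = [[2,1],[1,1]]
Q^4 = (Q^2)² = [[5,3],[3,2]]
Q^9 = (Q^4)²·Q = [[2,34],[34,21]]
Q^19 = (Q^9)²·Q = [[34,47],[47,40]]
Q^39 = (Q^19)²·Q = [[6,26],[26,33]]
Q^78 = (Q^39)² = [[23,7],[7,16]]
Q^156 = (Q^78)² = [[48,8],[8,40]]
Q^312 = (Q^156)² = [[36,15],[15,21]]
F_312 mod 53 = Q^312[0][1] = 15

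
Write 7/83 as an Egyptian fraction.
1/12 + 1/996

Greedy algorithm:
7/83: ceiling(83/7) = 12, use 1/12
1/996: ceiling(996/1) = 996, use 1/996
Result: 7/83 = 1/12 + 1/996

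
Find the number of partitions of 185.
1071823774337

p(n) counts ways to write n as a sum of positive integers (order ignored).
Euler's pentagonal recurrence: p(k) = p(k-1) + p(k-2) - p(k-5) - p(k-7) + p(k-12) + p(k-15) - ... (offsets j(3j∓1)/2, signs ++--, p(0)=1, p(<0)=0).
DP table for k = 0..184: p(0)=1, p(1)=1, p(2)=2, p(3)=3, p(4)=5, p(5)=7, p(6)=11, p(7)=15, p(8)=22, p(9)=30, p(10)=42, p(11)=56, p(12)=77, p(13)=101, p(14)=135, p(15)=176, p(16)=231, p(17)=297, p(18)=385, p(19)=490, p(20)=627, p(21)=792, p(22)=1002, p(23)=1255, p(24)=1575, p(25)=1958, p(26)=2436, p(27)=3010, p(28)=3718, p(29)=4565, p(30)=5604, p(31)=6842, p(32)=8349, p(33)=10143, p(34)=12310, p(35)=14883, p(36)=17977, p(37)=21637, p(38)=26015, p(39)=31185, p(40)=37338, p(41)=44583, p(42)=53174, p(43)=63261, p(44)=75175, p(45)=89134, p(46)=105558, p(47)=124754, p(48)=147273, p(49)=173525, p(50)=204226, p(51)=239943, p(52)=281589, p(53)=329931, p(54)=386155, p(55)=451276, p(56)=526823, p(57)=614154, p(58)=715220, p(59)=831820, p(60)=966467, p(61)=1121505, p(62)=1300156, p(63)=1505499, p(64)=1741630, p(65)=2012558, p(66)=2323520, p(67)=2679689, p(68)=3087735, p(69)=3554345, p(70)=4087968, p(71)=4697205, p(72)=5392783, p(73)=6185689, p(74)=7089500, p(75)=8118264, p(76)=9289091, p(77)=10619863, p(78)=12132164, p(79)=13848650, p(80)=15796476, p(81)=18004327, p(82)=20506255, p(83)=23338469, p(84)=26543660, p(85)=30167357, p(86)=34262962, p(87)=38887673, p(88)=44108109, p(89)=49995925, p(90)=56634173, p(91)=64112359, p(92)=72533807, p(93)=82010177, p(94)=92669720, p(95)=104651419, p(96)=118114304, p(97)=133230930, p(98)=150198136, p(99)=169229875, p(100)=190569292, p(101)=214481126, p(102)=241265379, p(103)=271248950, p(104)=304801365, p(105)=342325709, p(106)=384276336, p(107)=431149389, p(108)=483502844, p(109)=541946240, p(110)=607163746, p(111)=679903203, p(112)=761002156, p(113)=851376628, p(114)=952050665, p(115)=1064144451, p(116)=1188908248, p(117)=1327710076, p(118)=1482074143, p(119)=1653668665, p(120)=1844349560, p(121)=2056148051, p(122)=2291320912, p(123)=2552338241, p(124)=2841940500, p(125)=3163127352, p(126)=3519222692, p(127)=3913864295, p(128)=4351078600, p(129)=4835271870, p(130)=5371315400, p(131)=5964539504, p(132)=6620830889, p(133)=7346629512, p(134)=8149040695, p(135)=9035836076, p(136)=10015581680, p(137)=11097645016, p(138)=12292341831, p(139)=13610949895, p(140)=15065878135, p(141)=16670689208, p(142)=18440293320, p(143)=20390982757, p(144)=22540654445, p(145)=24908858009, p(146)=27517052599, p(147)=30388671978, p(148)=33549419497, p(149)=37027355200, p(150)=40853235313, p(151)=45060624582, p(152)=49686288421, p(153)=54770336324, p(154)=60356673280, p(155)=66493182097, p(156)=73232243759, p(157)=80630964769, p(158)=88751778802, p(159)=97662728555, p(160)=107438159466, p(161)=118159068427, p(162)=129913904637, p(163)=142798995930, p(164)=156919475295, p(165)=172389800255, p(166)=189334822579, p(167)=207890420102, p(168)=228204732751, p(169)=250438925115, p(170)=274768617130, p(171)=301384802048, p(172)=330495499613, p(173)=362326859895, p(174)=397125074750, p(175)=435157697830, p(176)=476715857290, p(177)=522115831195, p(178)=571701605655, p(179)=625846753120, p(180)=684957390936, p(181)=749474411781, p(182)=819876908323, p(183)=896684817527, p(184)=980462880430.
Final step: p(185) = p(184) + p(183) - p(180) - p(178) + p(173) + p(170) - p(163) - p(159) + p(150) + p(145) - p(134) - p(128) + p(115) + p(108) - p(93) - p(85) + p(68) + p(59) - p(40) - p(30) + p(9)
= 980462880430 + 896684817527 - 684957390936 - 571701605655 + 362326859895 + 274768617130 - 142798995930 - 97662728555 + 40853235313 + 24908858009 - 8149040695 - 4351078600 + 1064144451 + 483502844 - 82010177 - 30167357 + 3087735 + 831820 - 37338 - 5604 + 30
= 1071823774337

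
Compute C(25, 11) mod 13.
12

Using Lucas' theorem:
Write n=25 and k=11 in base 13:
n in base 13: [1, 12]
k in base 13: [0, 11]
C(25,11) mod 13 = ∏ C(n_i, k_i) mod 13
Digit binomials (mod 13): C(1,0) = 1; C(12,11) = 12
Product: 1 × 12 = 12 ≡ 12 (mod 13)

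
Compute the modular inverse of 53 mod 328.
229

gcd(53, 328) = 1, so the inverse exists.
Extended Euclidean algorithm on (328, 53):
328 = 6 × 53 + 10  ⟹  10 = (1)·328 + (-6)·53
53 = 5 × 10 + 3  ⟹  3 = (-5)·328 + (31)·53
10 = 3 × 3 + 1  ⟹  1 = (16)·328 + (-99)·53
So (-99)·53 ≡ 1 (mod 328), i.e. 53^(-1) ≡ -99 ≡ 229 (mod 328).
Check: 53 × 229 = 12137 ≡ 1 (mod 328)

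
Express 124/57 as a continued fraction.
[2; 5, 1, 2, 3]

Euclidean algorithm steps:
124 = 2 × 57 + 10
57 = 5 × 10 + 7
10 = 1 × 7 + 3
7 = 2 × 3 + 1
3 = 3 × 1 + 0
Continued fraction: [2; 5, 1, 2, 3]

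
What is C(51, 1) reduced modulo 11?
7

Using Lucas' theorem:
Write n=51 and k=1 in base 11:
n in base 11: [4, 7]
k in base 11: [0, 1]
C(51,1) mod 11 = ∏ C(n_i, k_i) mod 11
Digit binomials (mod 11): C(4,0) = 1; C(7,1) = 7
Product: 1 × 7 = 7 ≡ 7 (mod 11)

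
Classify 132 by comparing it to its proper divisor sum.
abundant

Proper divisors of 132: sum = 1 + 2 + 3 + 4 + 6 + 11 + 12 + 22 + 33 + 44 + 66 = 204
Since 204 > 132, 132 is abundant.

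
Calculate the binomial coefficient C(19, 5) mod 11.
1

Using Lucas' theorem:
Write n=19 and k=5 in base 11:
n in base 11: [1, 8]
k in base 11: [0, 5]
C(19,5) mod 11 = ∏ C(n_i, k_i) mod 11
Digit binomials (mod 11): C(1,0) = 1; C(8,5) = 56 ≡ 1
Product: 1 × 1 = 1 ≡ 1 (mod 11)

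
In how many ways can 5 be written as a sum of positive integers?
7

p(n) counts ways to write n as a sum of positive integers (order ignored).
Examples: 5; 4 + 1; 3 + 2; 3 + 1 + 1; 2 + 2 + 1; ... (7 total)
p(5) = 7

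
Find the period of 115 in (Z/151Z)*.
150

151 is prime, so ord(115) divides φ(151) = 150.
Divisors of 150: 1, 2, 3, 5, 6, 10, 15, 25, 30, 50, 75, 150.
Repeated squaring: 115^1 ≡ 115, 115^2 ≡ 88, 115^4 ≡ 43, 115^8 ≡ 37, 115^16 ≡ 10, 115^32 ≡ 100, 115^64 ≡ 34, 115^128 ≡ 99 (mod 151).
Test 115^d mod 151 for each divisor d in increasing order:
115^1 ≡ 115
115^2 ≡ 88
115^3 = 115^2·115^1 ≡ 3
115^5 = 115^4·115^1 ≡ 113
115^6 = 115^4·115^2 ≡ 9
115^10 = 115^8·115^2 ≡ 85
115^15 = 115^8·115^4·115^2·115^1 ≡ 92
115^25 = 115^16·115^8·115^1 ≡ 119
115^30 = 115^16·115^8·115^4·115^2 ≡ 8
115^50 = 115^32·115^16·115^2 ≡ 118
115^75 = 115^64·115^8·115^2·115^1 ≡ 150
115^150 = 115^128·115^16·115^4·115^2 ≡ 1  ← first divisor giving 1
The order is 150.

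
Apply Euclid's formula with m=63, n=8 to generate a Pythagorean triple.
(3905, 1008, 4033)

Euclid's formula: a = m² - n², b = 2mn, c = m² + n²
m = 63, n = 8
a = 63² - 8² = 3969 - 64 = 3905
b = 2 × 63 × 8 = 1008
c = 63² + 8² = 3969 + 64 = 4033
Verification: 3905² + 1008² = 15249025 + 1016064 = 16265089 = 4033² ✓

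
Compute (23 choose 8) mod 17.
0

Using Lucas' theorem:
Write n=23 and k=8 in base 17:
n in base 17: [1, 6]
k in base 17: [0, 8]
C(23,8) mod 17 = ∏ C(n_i, k_i) mod 17
Digit binomials (mod 17): C(1,0) = 1; C(6,8) = 0 (k_i > n_i)
Product: 1 × 0 = 0 ≡ 0 (mod 17)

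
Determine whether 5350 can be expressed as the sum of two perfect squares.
Not possible

Factorization: 5350 = 2 × 5^2 × 107
By Fermat: n is sum of two squares iff every prime p ≡ 3 (mod 4) appears to even power.
Prime(s) ≡ 3 (mod 4) with odd exponent: [(107, 1)]
Therefore 5350 cannot be expressed as a² + b².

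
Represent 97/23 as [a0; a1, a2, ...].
[4; 4, 1, 1, 2]

Euclidean algorithm steps:
97 = 4 × 23 + 5
23 = 4 × 5 + 3
5 = 1 × 3 + 2
3 = 1 × 2 + 1
2 = 2 × 1 + 0
Continued fraction: [4; 4, 1, 1, 2]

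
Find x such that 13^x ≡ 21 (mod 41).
34

Baby-step giant-step with step n = ⌈√41⌉ = 7.
Baby steps 13^j mod 41 (j:value) for j=0..6: 0:1, 1:13, 2:5, 3:24, 4:25, 5:38, 6:2.
Giant-step multiplier: 13^(-7) ≡ 13^(40-7) = 13^33 ≡ 30 (mod 41).
Giant steps γ_i = 21·30^i mod 41: γ_0=21, γ_1=15, γ_2=40, γ_3=11, γ_4=2 (in table at j=6).
x = i·n + j = 4·7 + 6 = 34.
Check: 13^34 ≡ 21 (mod 41).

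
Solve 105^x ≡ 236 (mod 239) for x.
97

Baby-step giant-step with step n = ⌈√239⌉ = 16.
Baby steps 105^j mod 239 (j:value) for j=0..15: 0:1, 1:105, 2:31, 3:148, 4:5, 5:47, 6:155, 7:23, 8:25, 9:235, 10:58, 11:115, 12:125, 13:219, 14:51, 15:97.
Giant-step multiplier: 105^(-16) ≡ 105^(238-16) = 105^222 ≡ 226 (mod 239).
Giant steps γ_i = 236·226^i mod 239: γ_0=236, γ_1=39, γ_2=210, γ_3=138, γ_4=118, γ_5=139, γ_6=105 (in table at j=1).
x = i·n + j = 6·16 + 1 = 97.
Check: 105^97 ≡ 236 (mod 239).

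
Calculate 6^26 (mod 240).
96

Repeated squaring. Binary of 26 = 11010.
6^1 ≡ 6 (mod 240); 6^2 ≡ 36 (mod 240); 6^4 ≡ 96 (mod 240); 6^8 ≡ 96 (mod 240); 6^16 ≡ 96 (mod 240)
6^26 = 6^2 × 6^8 × 6^16 ≡ 96 (mod 240)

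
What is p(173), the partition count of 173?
362326859895

p(n) counts ways to write n as a sum of positive integers (order ignored).
Euler's pentagonal recurrence: p(k) = p(k-1) + p(k-2) - p(k-5) - p(k-7) + p(k-12) + p(k-15) - ... (offsets j(3j∓1)/2, signs ++--, p(0)=1, p(<0)=0).
DP table for k = 0..172: p(0)=1, p(1)=1, p(2)=2, p(3)=3, p(4)=5, p(5)=7, p(6)=11, p(7)=15, p(8)=22, p(9)=30, p(10)=42, p(11)=56, p(12)=77, p(13)=101, p(14)=135, p(15)=176, p(16)=231, p(17)=297, p(18)=385, p(19)=490, p(20)=627, p(21)=792, p(22)=1002, p(23)=1255, p(24)=1575, p(25)=1958, p(26)=2436, p(27)=3010, p(28)=3718, p(29)=4565, p(30)=5604, p(31)=6842, p(32)=8349, p(33)=10143, p(34)=12310, p(35)=14883, p(36)=17977, p(37)=21637, p(38)=26015, p(39)=31185, p(40)=37338, p(41)=44583, p(42)=53174, p(43)=63261, p(44)=75175, p(45)=89134, p(46)=105558, p(47)=124754, p(48)=147273, p(49)=173525, p(50)=204226, p(51)=239943, p(52)=281589, p(53)=329931, p(54)=386155, p(55)=451276, p(56)=526823, p(57)=614154, p(58)=715220, p(59)=831820, p(60)=966467, p(61)=1121505, p(62)=1300156, p(63)=1505499, p(64)=1741630, p(65)=2012558, p(66)=2323520, p(67)=2679689, p(68)=3087735, p(69)=3554345, p(70)=4087968, p(71)=4697205, p(72)=5392783, p(73)=6185689, p(74)=7089500, p(75)=8118264, p(76)=9289091, p(77)=10619863, p(78)=12132164, p(79)=13848650, p(80)=15796476, p(81)=18004327, p(82)=20506255, p(83)=23338469, p(84)=26543660, p(85)=30167357, p(86)=34262962, p(87)=38887673, p(88)=44108109, p(89)=49995925, p(90)=56634173, p(91)=64112359, p(92)=72533807, p(93)=82010177, p(94)=92669720, p(95)=104651419, p(96)=118114304, p(97)=133230930, p(98)=150198136, p(99)=169229875, p(100)=190569292, p(101)=214481126, p(102)=241265379, p(103)=271248950, p(104)=304801365, p(105)=342325709, p(106)=384276336, p(107)=431149389, p(108)=483502844, p(109)=541946240, p(110)=607163746, p(111)=679903203, p(112)=761002156, p(113)=851376628, p(114)=952050665, p(115)=1064144451, p(116)=1188908248, p(117)=1327710076, p(118)=1482074143, p(119)=1653668665, p(120)=1844349560, p(121)=2056148051, p(122)=2291320912, p(123)=2552338241, p(124)=2841940500, p(125)=3163127352, p(126)=3519222692, p(127)=3913864295, p(128)=4351078600, p(129)=4835271870, p(130)=5371315400, p(131)=5964539504, p(132)=6620830889, p(133)=7346629512, p(134)=8149040695, p(135)=9035836076, p(136)=10015581680, p(137)=11097645016, p(138)=12292341831, p(139)=13610949895, p(140)=15065878135, p(141)=16670689208, p(142)=18440293320, p(143)=20390982757, p(144)=22540654445, p(145)=24908858009, p(146)=27517052599, p(147)=30388671978, p(148)=33549419497, p(149)=37027355200, p(150)=40853235313, p(151)=45060624582, p(152)=49686288421, p(153)=54770336324, p(154)=60356673280, p(155)=66493182097, p(156)=73232243759, p(157)=80630964769, p(158)=88751778802, p(159)=97662728555, p(160)=107438159466, p(161)=118159068427, p(162)=129913904637, p(163)=142798995930, p(164)=156919475295, p(165)=172389800255, p(166)=189334822579, p(167)=207890420102, p(168)=228204732751, p(169)=250438925115, p(170)=274768617130, p(171)=301384802048, p(172)=330495499613.
Final step: p(173) = p(172) + p(171) - p(168) - p(166) + p(161) + p(158) - p(151) - p(147) + p(138) + p(133) - p(122) - p(116) + p(103) + p(96) - p(81) - p(73) + p(56) + p(47) - p(28) - p(18)
= 330495499613 + 301384802048 - 228204732751 - 189334822579 + 118159068427 + 88751778802 - 45060624582 - 30388671978 + 12292341831 + 7346629512 - 2291320912 - 1188908248 + 271248950 + 118114304 - 18004327 - 6185689 + 526823 + 124754 - 3718 - 385
= 362326859895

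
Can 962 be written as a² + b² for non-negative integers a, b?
1² + 31² (a=1, b=31)

Factorization: 962 = 2 × 13 × 37
By Fermat: n is sum of two squares iff every prime p ≡ 3 (mod 4) appears to even power.
All primes ≡ 3 (mod 4) appear to even power.
Search a = 0, 1, 2, … for 962 - a² a perfect square: first hit at a = 1: 962 - 1 = 961 = 31².
962 = 1² + 31² = 1 + 961 ✓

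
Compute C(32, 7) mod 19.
6

Using Lucas' theorem:
Write n=32 and k=7 in base 19:
n in base 19: [1, 13]
k in base 19: [0, 7]
C(32,7) mod 19 = ∏ C(n_i, k_i) mod 19
Digit binomials (mod 19): C(1,0) = 1; C(13,7) = 1716 ≡ 6
Product: 1 × 6 = 6 ≡ 6 (mod 19)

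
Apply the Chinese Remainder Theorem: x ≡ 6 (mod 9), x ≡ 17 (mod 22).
105

Using Chinese Remainder Theorem:
M = 9 × 22 = 198
M1 = 22, M2 = 9
y1 = 22^(-1) mod 9 = 7
y2 = 9^(-1) mod 22 = 5
x = (6×22×7 + 17×9×5) mod 198 = 105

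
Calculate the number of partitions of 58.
715220

p(n) counts ways to write n as a sum of positive integers (order ignored).
Euler's pentagonal recurrence: p(k) = p(k-1) + p(k-2) - p(k-5) - p(k-7) + p(k-12) + p(k-15) - ... (offsets j(3j∓1)/2, signs ++--, p(0)=1, p(<0)=0).
DP table for k = 0..57: p(0)=1, p(1)=1, p(2)=2, p(3)=3, p(4)=5, p(5)=7, p(6)=11, p(7)=15, p(8)=22, p(9)=30, p(10)=42, p(11)=56, p(12)=77, p(13)=101, p(14)=135, p(15)=176, p(16)=231, p(17)=297, p(18)=385, p(19)=490, p(20)=627, p(21)=792, p(22)=1002, p(23)=1255, p(24)=1575, p(25)=1958, p(26)=2436, p(27)=3010, p(28)=3718, p(29)=4565, p(30)=5604, p(31)=6842, p(32)=8349, p(33)=10143, p(34)=12310, p(35)=14883, p(36)=17977, p(37)=21637, p(38)=26015, p(39)=31185, p(40)=37338, p(41)=44583, p(42)=53174, p(43)=63261, p(44)=75175, p(45)=89134, p(46)=105558, p(47)=124754, p(48)=147273, p(49)=173525, p(50)=204226, p(51)=239943, p(52)=281589, p(53)=329931, p(54)=386155, p(55)=451276, p(56)=526823, p(57)=614154.
Final step: p(58) = p(57) + p(56) - p(53) - p(51) + p(46) + p(43) - p(36) - p(32) + p(23) + p(18) - p(7) - p(1)
= 614154 + 526823 - 329931 - 239943 + 105558 + 63261 - 17977 - 8349 + 1255 + 385 - 15 - 1
= 715220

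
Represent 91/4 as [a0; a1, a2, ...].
[22; 1, 3]

Euclidean algorithm steps:
91 = 22 × 4 + 3
4 = 1 × 3 + 1
3 = 3 × 1 + 0
Continued fraction: [22; 1, 3]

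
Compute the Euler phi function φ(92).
44

92 = 2^2 × 23
φ(n) = n × ∏(1 - 1/p) for each prime p dividing n
φ(92) = 92 × (1 - 1/2) × (1 - 1/23) = 44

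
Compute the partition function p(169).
250438925115

p(n) counts ways to write n as a sum of positive integers (order ignored).
Euler's pentagonal recurrence: p(k) = p(k-1) + p(k-2) - p(k-5) - p(k-7) + p(k-12) + p(k-15) - ... (offsets j(3j∓1)/2, signs ++--, p(0)=1, p(<0)=0).
DP table for k = 0..168: p(0)=1, p(1)=1, p(2)=2, p(3)=3, p(4)=5, p(5)=7, p(6)=11, p(7)=15, p(8)=22, p(9)=30, p(10)=42, p(11)=56, p(12)=77, p(13)=101, p(14)=135, p(15)=176, p(16)=231, p(17)=297, p(18)=385, p(19)=490, p(20)=627, p(21)=792, p(22)=1002, p(23)=1255, p(24)=1575, p(25)=1958, p(26)=2436, p(27)=3010, p(28)=3718, p(29)=4565, p(30)=5604, p(31)=6842, p(32)=8349, p(33)=10143, p(34)=12310, p(35)=14883, p(36)=17977, p(37)=21637, p(38)=26015, p(39)=31185, p(40)=37338, p(41)=44583, p(42)=53174, p(43)=63261, p(44)=75175, p(45)=89134, p(46)=105558, p(47)=124754, p(48)=147273, p(49)=173525, p(50)=204226, p(51)=239943, p(52)=281589, p(53)=329931, p(54)=386155, p(55)=451276, p(56)=526823, p(57)=614154, p(58)=715220, p(59)=831820, p(60)=966467, p(61)=1121505, p(62)=1300156, p(63)=1505499, p(64)=1741630, p(65)=2012558, p(66)=2323520, p(67)=2679689, p(68)=3087735, p(69)=3554345, p(70)=4087968, p(71)=4697205, p(72)=5392783, p(73)=6185689, p(74)=7089500, p(75)=8118264, p(76)=9289091, p(77)=10619863, p(78)=12132164, p(79)=13848650, p(80)=15796476, p(81)=18004327, p(82)=20506255, p(83)=23338469, p(84)=26543660, p(85)=30167357, p(86)=34262962, p(87)=38887673, p(88)=44108109, p(89)=49995925, p(90)=56634173, p(91)=64112359, p(92)=72533807, p(93)=82010177, p(94)=92669720, p(95)=104651419, p(96)=118114304, p(97)=133230930, p(98)=150198136, p(99)=169229875, p(100)=190569292, p(101)=214481126, p(102)=241265379, p(103)=271248950, p(104)=304801365, p(105)=342325709, p(106)=384276336, p(107)=431149389, p(108)=483502844, p(109)=541946240, p(110)=607163746, p(111)=679903203, p(112)=761002156, p(113)=851376628, p(114)=952050665, p(115)=1064144451, p(116)=1188908248, p(117)=1327710076, p(118)=1482074143, p(119)=1653668665, p(120)=1844349560, p(121)=2056148051, p(122)=2291320912, p(123)=2552338241, p(124)=2841940500, p(125)=3163127352, p(126)=3519222692, p(127)=3913864295, p(128)=4351078600, p(129)=4835271870, p(130)=5371315400, p(131)=5964539504, p(132)=6620830889, p(133)=7346629512, p(134)=8149040695, p(135)=9035836076, p(136)=10015581680, p(137)=11097645016, p(138)=12292341831, p(139)=13610949895, p(140)=15065878135, p(141)=16670689208, p(142)=18440293320, p(143)=20390982757, p(144)=22540654445, p(145)=24908858009, p(146)=27517052599, p(147)=30388671978, p(148)=33549419497, p(149)=37027355200, p(150)=40853235313, p(151)=45060624582, p(152)=49686288421, p(153)=54770336324, p(154)=60356673280, p(155)=66493182097, p(156)=73232243759, p(157)=80630964769, p(158)=88751778802, p(159)=97662728555, p(160)=107438159466, p(161)=118159068427, p(162)=129913904637, p(163)=142798995930, p(164)=156919475295, p(165)=172389800255, p(166)=189334822579, p(167)=207890420102, p(168)=228204732751.
Final step: p(169) = p(168) + p(167) - p(164) - p(162) + p(157) + p(154) - p(147) - p(143) + p(134) + p(129) - p(118) - p(112) + p(99) + p(92) - p(77) - p(69) + p(52) + p(43) - p(24) - p(14)
= 228204732751 + 207890420102 - 156919475295 - 129913904637 + 80630964769 + 60356673280 - 30388671978 - 20390982757 + 8149040695 + 4835271870 - 1482074143 - 761002156 + 169229875 + 72533807 - 10619863 - 3554345 + 281589 + 63261 - 1575 - 135
= 250438925115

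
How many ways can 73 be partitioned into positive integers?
6185689

p(n) counts ways to write n as a sum of positive integers (order ignored).
Euler's pentagonal recurrence: p(k) = p(k-1) + p(k-2) - p(k-5) - p(k-7) + p(k-12) + p(k-15) - ... (offsets j(3j∓1)/2, signs ++--, p(0)=1, p(<0)=0).
DP table for k = 0..72: p(0)=1, p(1)=1, p(2)=2, p(3)=3, p(4)=5, p(5)=7, p(6)=11, p(7)=15, p(8)=22, p(9)=30, p(10)=42, p(11)=56, p(12)=77, p(13)=101, p(14)=135, p(15)=176, p(16)=231, p(17)=297, p(18)=385, p(19)=490, p(20)=627, p(21)=792, p(22)=1002, p(23)=1255, p(24)=1575, p(25)=1958, p(26)=2436, p(27)=3010, p(28)=3718, p(29)=4565, p(30)=5604, p(31)=6842, p(32)=8349, p(33)=10143, p(34)=12310, p(35)=14883, p(36)=17977, p(37)=21637, p(38)=26015, p(39)=31185, p(40)=37338, p(41)=44583, p(42)=53174, p(43)=63261, p(44)=75175, p(45)=89134, p(46)=105558, p(47)=124754, p(48)=147273, p(49)=173525, p(50)=204226, p(51)=239943, p(52)=281589, p(53)=329931, p(54)=386155, p(55)=451276, p(56)=526823, p(57)=614154, p(58)=715220, p(59)=831820, p(60)=966467, p(61)=1121505, p(62)=1300156, p(63)=1505499, p(64)=1741630, p(65)=2012558, p(66)=2323520, p(67)=2679689, p(68)=3087735, p(69)=3554345, p(70)=4087968, p(71)=4697205, p(72)=5392783.
Final step: p(73) = p(72) + p(71) - p(68) - p(66) + p(61) + p(58) - p(51) - p(47) + p(38) + p(33) - p(22) - p(16) + p(3)
= 5392783 + 4697205 - 3087735 - 2323520 + 1121505 + 715220 - 239943 - 124754 + 26015 + 10143 - 1002 - 231 + 3
= 6185689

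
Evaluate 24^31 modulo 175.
24

Repeated squaring. Binary of 31 = 11111.
24^1 ≡ 24 (mod 175); 24^2 ≡ 51 (mod 175); 24^4 ≡ 151 (mod 175); 24^8 ≡ 51 (mod 175); 24^16 ≡ 151 (mod 175)
24^31 = 24^1 × 24^2 × 24^4 × 24^8 × 24^16 ≡ 24 (mod 175)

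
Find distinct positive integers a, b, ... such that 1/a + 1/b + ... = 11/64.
1/6 + 1/192

Greedy algorithm:
11/64: ceiling(64/11) = 6, use 1/6
1/192: ceiling(192/1) = 192, use 1/192
Result: 11/64 = 1/6 + 1/192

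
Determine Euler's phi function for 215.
168

215 = 5 × 43
φ(n) = n × ∏(1 - 1/p) for each prime p dividing n
φ(215) = 215 × (1 - 1/5) × (1 - 1/43) = 168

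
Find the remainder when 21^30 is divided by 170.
101

Repeated squaring. Binary of 30 = 11110.
21^1 ≡ 21 (mod 170); 21^2 ≡ 101 (mod 170); 21^4 ≡ 1 (mod 170); 21^8 ≡ 1 (mod 170); 21^16 ≡ 1 (mod 170)
21^30 = 21^2 × 21^4 × 21^8 × 21^16 ≡ 101 (mod 170)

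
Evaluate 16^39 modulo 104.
40

Repeated squaring. Binary of 39 = 100111.
16^1 ≡ 16 (mod 104); 16^2 ≡ 48 (mod 104); 16^4 ≡ 16 (mod 104); 16^8 ≡ 48 (mod 104); 16^16 ≡ 16 (mod 104); 16^32 ≡ 48 (mod 104)
16^39 = 16^1 × 16^2 × 16^4 × 16^32 ≡ 40 (mod 104)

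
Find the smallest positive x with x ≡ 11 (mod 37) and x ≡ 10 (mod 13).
270

Using Chinese Remainder Theorem:
M = 37 × 13 = 481
M1 = 13, M2 = 37
y1 = 13^(-1) mod 37 = 20
y2 = 37^(-1) mod 13 = 6
x = (11×13×20 + 10×37×6) mod 481 = 270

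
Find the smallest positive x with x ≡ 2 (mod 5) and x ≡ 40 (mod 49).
187

Using Chinese Remainder Theorem:
M = 5 × 49 = 245
M1 = 49, M2 = 5
y1 = 49^(-1) mod 5 = 4
y2 = 5^(-1) mod 49 = 10
x = (2×49×4 + 40×5×10) mod 245 = 187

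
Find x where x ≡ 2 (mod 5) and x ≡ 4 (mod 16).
52

Using Chinese Remainder Theorem:
M = 5 × 16 = 80
M1 = 16, M2 = 5
y1 = 16^(-1) mod 5 = 1
y2 = 5^(-1) mod 16 = 13
x = (2×16×1 + 4×5×13) mod 80 = 52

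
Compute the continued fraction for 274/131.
[2; 10, 1, 11]

Euclidean algorithm steps:
274 = 2 × 131 + 12
131 = 10 × 12 + 11
12 = 1 × 11 + 1
11 = 11 × 1 + 0
Continued fraction: [2; 10, 1, 11]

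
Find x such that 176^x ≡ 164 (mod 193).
165

Baby-step giant-step with step n = ⌈√193⌉ = 14.
Baby steps 176^j mod 193 (j:value) for j=0..13: 0:1, 1:176, 2:96, 3:105, 4:145, 5:44, 6:24, 7:171, 8:181, 9:11, 10:6, 11:91, 12:190, 13:51.
Giant-step multiplier: 176^(-14) ≡ 176^(192-14) = 176^178 ≡ 65 (mod 193).
Giant steps γ_i = 164·65^i mod 193: γ_0=164, γ_1=45, γ_2=30, γ_3=20, γ_4=142, γ_5=159, γ_6=106, γ_7=135, γ_8=90, γ_9=60, γ_10=40, γ_11=91 (in table at j=11).
x = i·n + j = 11·14 + 11 = 165.
Check: 176^165 ≡ 164 (mod 193).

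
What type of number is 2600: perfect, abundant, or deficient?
abundant

Proper divisors of 2600: sum = 1 + 2 + 4 + 5 + 8 + 10 + 13 + 20 + ... + 325 + 520 + 650 + 1300 (23 divisors) = 3910
Since 3910 > 2600, 2600 is abundant.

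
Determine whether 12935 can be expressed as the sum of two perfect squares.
Not possible

Factorization: 12935 = 5 × 13 × 199
By Fermat: n is sum of two squares iff every prime p ≡ 3 (mod 4) appears to even power.
Prime(s) ≡ 3 (mod 4) with odd exponent: [(199, 1)]
Therefore 12935 cannot be expressed as a² + b².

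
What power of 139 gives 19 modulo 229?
56

Baby-step giant-step with step n = ⌈√229⌉ = 16.
Baby steps 139^j mod 229 (j:value) for j=0..15: 0:1, 1:139, 2:85, 3:136, 4:126, 5:110, 6:176, 7:190, 8:75, 9:120, 10:192, 11:124, 12:61, 13:6, 14:147, 15:52.
Giant-step multiplier: 139^(-16) ≡ 139^(228-16) = 139^212 ≡ 158 (mod 229).
Giant steps γ_i = 19·158^i mod 229: γ_0=19, γ_1=25, γ_2=57, γ_3=75 (in table at j=8).
x = i·n + j = 3·16 + 8 = 56.
Check: 139^56 ≡ 19 (mod 229).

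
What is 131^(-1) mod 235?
61

gcd(131, 235) = 1, so the inverse exists.
Extended Euclidean algorithm on (235, 131):
235 = 1 × 131 + 104  ⟹  104 = (1)·235 + (-1)·131
131 = 1 × 104 + 27  ⟹  27 = (-1)·235 + (2)·131
104 = 3 × 27 + 23  ⟹  23 = (4)·235 + (-7)·131
27 = 1 × 23 + 4  ⟹  4 = (-5)·235 + (9)·131
23 = 5 × 4 + 3  ⟹  3 = (29)·235 + (-52)·131
4 = 1 × 3 + 1  ⟹  1 = (-34)·235 + (61)·131
So (61)·131 ≡ 1 (mod 235), i.e. 131^(-1) ≡ 61 (mod 235).
Check: 131 × 61 = 7991 ≡ 1 (mod 235)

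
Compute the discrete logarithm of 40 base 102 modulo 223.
185

Baby-step giant-step with step n = ⌈√223⌉ = 15.
Baby steps 102^j mod 223 (j:value) for j=0..14: 0:1, 1:102, 2:146, 3:174, 4:131, 5:205, 6:171, 7:48, 8:213, 9:95, 10:101, 11:44, 12:28, 13:180, 14:74.
Giant-step multiplier: 102^(-15) ≡ 102^(222-15) = 102^207 ≡ 59 (mod 223).
Giant steps γ_i = 40·59^i mod 223: γ_0=40, γ_1=130, γ_2=88, γ_3=63, γ_4=149, γ_5=94, γ_6=194, γ_7=73, γ_8=70, γ_9=116, γ_10=154, γ_11=166, γ_12=205 (in table at j=5).
x = i·n + j = 12·15 + 5 = 185.
Check: 102^185 ≡ 40 (mod 223).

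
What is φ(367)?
366

367 = 367
φ(n) = n × ∏(1 - 1/p) for each prime p dividing n
φ(367) = 367 × (1 - 1/367) = 366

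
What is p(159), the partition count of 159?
97662728555

p(n) counts ways to write n as a sum of positive integers (order ignored).
Euler's pentagonal recurrence: p(k) = p(k-1) + p(k-2) - p(k-5) - p(k-7) + p(k-12) + p(k-15) - ... (offsets j(3j∓1)/2, signs ++--, p(0)=1, p(<0)=0).
DP table for k = 0..158: p(0)=1, p(1)=1, p(2)=2, p(3)=3, p(4)=5, p(5)=7, p(6)=11, p(7)=15, p(8)=22, p(9)=30, p(10)=42, p(11)=56, p(12)=77, p(13)=101, p(14)=135, p(15)=176, p(16)=231, p(17)=297, p(18)=385, p(19)=490, p(20)=627, p(21)=792, p(22)=1002, p(23)=1255, p(24)=1575, p(25)=1958, p(26)=2436, p(27)=3010, p(28)=3718, p(29)=4565, p(30)=5604, p(31)=6842, p(32)=8349, p(33)=10143, p(34)=12310, p(35)=14883, p(36)=17977, p(37)=21637, p(38)=26015, p(39)=31185, p(40)=37338, p(41)=44583, p(42)=53174, p(43)=63261, p(44)=75175, p(45)=89134, p(46)=105558, p(47)=124754, p(48)=147273, p(49)=173525, p(50)=204226, p(51)=239943, p(52)=281589, p(53)=329931, p(54)=386155, p(55)=451276, p(56)=526823, p(57)=614154, p(58)=715220, p(59)=831820, p(60)=966467, p(61)=1121505, p(62)=1300156, p(63)=1505499, p(64)=1741630, p(65)=2012558, p(66)=2323520, p(67)=2679689, p(68)=3087735, p(69)=3554345, p(70)=4087968, p(71)=4697205, p(72)=5392783, p(73)=6185689, p(74)=7089500, p(75)=8118264, p(76)=9289091, p(77)=10619863, p(78)=12132164, p(79)=13848650, p(80)=15796476, p(81)=18004327, p(82)=20506255, p(83)=23338469, p(84)=26543660, p(85)=30167357, p(86)=34262962, p(87)=38887673, p(88)=44108109, p(89)=49995925, p(90)=56634173, p(91)=64112359, p(92)=72533807, p(93)=82010177, p(94)=92669720, p(95)=104651419, p(96)=118114304, p(97)=133230930, p(98)=150198136, p(99)=169229875, p(100)=190569292, p(101)=214481126, p(102)=241265379, p(103)=271248950, p(104)=304801365, p(105)=342325709, p(106)=384276336, p(107)=431149389, p(108)=483502844, p(109)=541946240, p(110)=607163746, p(111)=679903203, p(112)=761002156, p(113)=851376628, p(114)=952050665, p(115)=1064144451, p(116)=1188908248, p(117)=1327710076, p(118)=1482074143, p(119)=1653668665, p(120)=1844349560, p(121)=2056148051, p(122)=2291320912, p(123)=2552338241, p(124)=2841940500, p(125)=3163127352, p(126)=3519222692, p(127)=3913864295, p(128)=4351078600, p(129)=4835271870, p(130)=5371315400, p(131)=5964539504, p(132)=6620830889, p(133)=7346629512, p(134)=8149040695, p(135)=9035836076, p(136)=10015581680, p(137)=11097645016, p(138)=12292341831, p(139)=13610949895, p(140)=15065878135, p(141)=16670689208, p(142)=18440293320, p(143)=20390982757, p(144)=22540654445, p(145)=24908858009, p(146)=27517052599, p(147)=30388671978, p(148)=33549419497, p(149)=37027355200, p(150)=40853235313, p(151)=45060624582, p(152)=49686288421, p(153)=54770336324, p(154)=60356673280, p(155)=66493182097, p(156)=73232243759, p(157)=80630964769, p(158)=88751778802.
Final step: p(159) = p(158) + p(157) - p(154) - p(152) + p(147) + p(144) - p(137) - p(133) + p(124) + p(119) - p(108) - p(102) + p(89) + p(82) - p(67) - p(59) + p(42) + p(33) - p(14) - p(4)
= 88751778802 + 80630964769 - 60356673280 - 49686288421 + 30388671978 + 22540654445 - 11097645016 - 7346629512 + 2841940500 + 1653668665 - 483502844 - 241265379 + 49995925 + 20506255 - 2679689 - 831820 + 53174 + 10143 - 135 - 5
= 97662728555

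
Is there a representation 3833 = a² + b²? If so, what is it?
32² + 53² (a=32, b=53)

Factorization: 3833 = 3833
By Fermat: n is sum of two squares iff every prime p ≡ 3 (mod 4) appears to even power.
All primes ≡ 3 (mod 4) appear to even power.
Search a = 0, 1, 2, … for 3833 - a² a perfect square: first hit at a = 32: 3833 - 1024 = 2809 = 53².
3833 = 32² + 53² = 1024 + 2809 ✓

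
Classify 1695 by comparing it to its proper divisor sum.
deficient

Proper divisors of 1695: sum = 1 + 3 + 5 + 15 + 113 + 339 + 565 = 1041
Since 1041 < 1695, 1695 is deficient.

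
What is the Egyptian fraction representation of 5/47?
1/10 + 1/157 + 1/73790

Greedy algorithm:
5/47: ceiling(47/5) = 10, use 1/10
3/470: ceiling(470/3) = 157, use 1/157
1/73790: ceiling(73790/1) = 73790, use 1/73790
Result: 5/47 = 1/10 + 1/157 + 1/73790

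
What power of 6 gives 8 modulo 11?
7

Baby-step giant-step with step n = ⌈√11⌉ = 4.
Baby steps 6^j mod 11 (j:value) for j=0..3: 0:1, 1:6, 2:3, 3:7.
Giant-step multiplier: 6^(-4) ≡ 6^(10-4) = 6^6 ≡ 5 (mod 11).
Giant steps γ_i = 8·5^i mod 11: γ_0=8, γ_1=7 (in table at j=3).
x = i·n + j = 1·4 + 3 = 7.
Check: 6^7 ≡ 8 (mod 11).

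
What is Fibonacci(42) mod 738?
370

Matrix identity: Q^n = [[F_(n+1), F_n], [F_n, F_(n-1)]] with Q = [[1,1],[1,0]].
n = 42 = 101010₂. Square-and-multiply, entries mod 738:
Q^1 = [[1,1],[1,0]]
Q^2 = (Q^1)² = [[2,1],[1,1]]
Q^5 = (Q^2)²·Q = [[8,5],[5,3]]
Q^10 = (Q^5)² = [[89,55],[55,34]]
Q^21 = (Q^10)²·Q = [[737,614],[614,123]]
Q^42 = (Q^21)² = [[617,370],[370,247]]
F_42 mod 738 = Q^42[0][1] = 370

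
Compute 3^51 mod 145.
37

Repeated squaring. Binary of 51 = 110011.
3^1 ≡ 3 (mod 145); 3^2 ≡ 9 (mod 145); 3^4 ≡ 81 (mod 145); 3^8 ≡ 36 (mod 145); 3^16 ≡ 136 (mod 145); 3^32 ≡ 81 (mod 145)
3^51 = 3^1 × 3^2 × 3^16 × 3^32 ≡ 37 (mod 145)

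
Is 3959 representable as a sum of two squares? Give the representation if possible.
Not possible

Factorization: 3959 = 37 × 107
By Fermat: n is sum of two squares iff every prime p ≡ 3 (mod 4) appears to even power.
Prime(s) ≡ 3 (mod 4) with odd exponent: [(107, 1)]
Therefore 3959 cannot be expressed as a² + b².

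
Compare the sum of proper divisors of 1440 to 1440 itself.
abundant

Proper divisors of 1440: sum = 1 + 2 + 3 + 4 + 5 + 6 + 8 + 9 + ... + 288 + 360 + 480 + 720 (35 divisors) = 3474
Since 3474 > 1440, 1440 is abundant.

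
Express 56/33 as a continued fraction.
[1; 1, 2, 3, 3]

Euclidean algorithm steps:
56 = 1 × 33 + 23
33 = 1 × 23 + 10
23 = 2 × 10 + 3
10 = 3 × 3 + 1
3 = 3 × 1 + 0
Continued fraction: [1; 1, 2, 3, 3]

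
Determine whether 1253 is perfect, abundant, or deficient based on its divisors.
deficient

Proper divisors of 1253: sum = 1 + 7 + 179 = 187
Since 187 < 1253, 1253 is deficient.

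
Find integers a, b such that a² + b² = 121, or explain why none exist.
0² + 11² (a=0, b=11)

Factorization: 121 = 11^2
By Fermat: n is sum of two squares iff every prime p ≡ 3 (mod 4) appears to even power.
All primes ≡ 3 (mod 4) appear to even power.
Search a = 0, 1, 2, … for 121 - a² a perfect square: first hit at a = 0: 121 - 0 = 121 = 11².
121 = 0² + 11² = 0 + 121 ✓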